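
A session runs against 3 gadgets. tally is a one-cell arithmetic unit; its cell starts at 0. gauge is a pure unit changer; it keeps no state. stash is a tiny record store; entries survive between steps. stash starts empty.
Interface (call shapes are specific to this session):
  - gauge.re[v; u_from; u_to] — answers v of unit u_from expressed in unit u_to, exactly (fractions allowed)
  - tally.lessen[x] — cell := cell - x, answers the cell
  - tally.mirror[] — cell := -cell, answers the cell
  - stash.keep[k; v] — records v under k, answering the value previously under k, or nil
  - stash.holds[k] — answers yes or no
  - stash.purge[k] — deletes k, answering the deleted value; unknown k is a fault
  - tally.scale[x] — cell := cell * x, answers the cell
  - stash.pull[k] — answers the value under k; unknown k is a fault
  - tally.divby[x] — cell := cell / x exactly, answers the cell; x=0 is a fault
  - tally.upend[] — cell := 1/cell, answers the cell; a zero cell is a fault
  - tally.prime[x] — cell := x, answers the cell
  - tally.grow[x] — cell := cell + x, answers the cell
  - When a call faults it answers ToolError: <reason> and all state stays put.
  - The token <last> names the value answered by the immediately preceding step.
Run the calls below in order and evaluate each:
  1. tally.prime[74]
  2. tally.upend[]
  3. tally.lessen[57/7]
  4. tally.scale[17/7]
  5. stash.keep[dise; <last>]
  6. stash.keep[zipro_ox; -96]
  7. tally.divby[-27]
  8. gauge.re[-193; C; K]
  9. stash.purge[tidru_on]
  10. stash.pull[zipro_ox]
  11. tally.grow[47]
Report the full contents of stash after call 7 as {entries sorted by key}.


Answer: {dise=-71587/3626, zipro_ox=-96}

Derivation:
% tally.prime(74) == 74
% tally.upend() == 1/74
% tally.lessen(57/7) == -4211/518
% tally.scale(17/7) == -71587/3626
% stash.keep(dise, <last>) == nil
% stash.keep(zipro_ox, -96) == nil
% tally.divby(-27) == 71587/97902
% gauge.re(-193, C, K) == 1603/20
% stash.purge(tidru_on) == ToolError: no such key tidru_on
% stash.pull(zipro_ox) == -96
% tally.grow(47) == 4672981/97902


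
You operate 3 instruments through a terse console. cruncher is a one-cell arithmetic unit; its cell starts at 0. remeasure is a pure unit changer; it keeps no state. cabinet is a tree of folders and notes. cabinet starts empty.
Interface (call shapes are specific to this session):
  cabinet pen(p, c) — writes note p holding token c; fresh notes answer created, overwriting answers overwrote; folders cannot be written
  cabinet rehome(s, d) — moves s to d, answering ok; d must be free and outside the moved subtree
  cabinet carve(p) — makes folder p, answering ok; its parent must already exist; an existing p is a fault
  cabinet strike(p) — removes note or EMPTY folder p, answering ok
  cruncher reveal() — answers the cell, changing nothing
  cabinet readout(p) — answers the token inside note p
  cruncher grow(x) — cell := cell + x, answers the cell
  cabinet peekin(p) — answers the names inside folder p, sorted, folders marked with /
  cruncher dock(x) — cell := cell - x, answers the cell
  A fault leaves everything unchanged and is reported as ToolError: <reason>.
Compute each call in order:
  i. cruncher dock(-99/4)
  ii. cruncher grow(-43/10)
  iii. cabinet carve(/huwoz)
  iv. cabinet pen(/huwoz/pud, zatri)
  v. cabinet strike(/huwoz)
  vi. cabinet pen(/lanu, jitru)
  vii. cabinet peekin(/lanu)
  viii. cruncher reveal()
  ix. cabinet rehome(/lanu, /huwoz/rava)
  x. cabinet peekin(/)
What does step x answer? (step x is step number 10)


~$ cruncher dock x=-99/4
[out] 99/4
~$ cruncher grow x=-43/10
[out] 409/20
~$ cabinet carve p=/huwoz
[out] ok
~$ cabinet pen p=/huwoz/pud c=zatri
[out] created
~$ cabinet strike p=/huwoz
[out] ToolError: not empty
~$ cabinet pen p=/lanu c=jitru
[out] created
~$ cabinet peekin p=/lanu
[out] ToolError: not a directory
~$ cruncher reveal
[out] 409/20
~$ cabinet rehome s=/lanu d=/huwoz/rava
[out] ok
~$ cabinet peekin p=/
[out] [huwoz/]

Answer: [huwoz/]


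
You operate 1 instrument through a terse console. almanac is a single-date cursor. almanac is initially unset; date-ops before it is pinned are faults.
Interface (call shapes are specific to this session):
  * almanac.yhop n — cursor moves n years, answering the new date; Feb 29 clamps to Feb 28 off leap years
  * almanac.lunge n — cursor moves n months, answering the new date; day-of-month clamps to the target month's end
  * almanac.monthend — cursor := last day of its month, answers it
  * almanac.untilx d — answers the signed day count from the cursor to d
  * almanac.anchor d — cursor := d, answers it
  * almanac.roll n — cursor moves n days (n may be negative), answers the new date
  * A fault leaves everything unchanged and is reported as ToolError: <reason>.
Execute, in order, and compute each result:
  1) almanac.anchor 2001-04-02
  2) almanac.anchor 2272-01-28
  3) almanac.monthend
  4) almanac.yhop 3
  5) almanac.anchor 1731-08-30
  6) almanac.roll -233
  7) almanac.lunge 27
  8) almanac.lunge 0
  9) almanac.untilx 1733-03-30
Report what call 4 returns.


-- almanac.anchor(d='2001-04-02') : 2001-04-02
-- almanac.anchor(d='2272-01-28') : 2272-01-28
-- almanac.monthend() : 2272-01-31
-- almanac.yhop(n='3') : 2275-01-31
-- almanac.anchor(d='1731-08-30') : 1731-08-30
-- almanac.roll(n='-233') : 1731-01-09
-- almanac.lunge(n='27') : 1733-04-09
-- almanac.lunge(n='0') : 1733-04-09
-- almanac.untilx(d='1733-03-30') : -10

Answer: 2275-01-31


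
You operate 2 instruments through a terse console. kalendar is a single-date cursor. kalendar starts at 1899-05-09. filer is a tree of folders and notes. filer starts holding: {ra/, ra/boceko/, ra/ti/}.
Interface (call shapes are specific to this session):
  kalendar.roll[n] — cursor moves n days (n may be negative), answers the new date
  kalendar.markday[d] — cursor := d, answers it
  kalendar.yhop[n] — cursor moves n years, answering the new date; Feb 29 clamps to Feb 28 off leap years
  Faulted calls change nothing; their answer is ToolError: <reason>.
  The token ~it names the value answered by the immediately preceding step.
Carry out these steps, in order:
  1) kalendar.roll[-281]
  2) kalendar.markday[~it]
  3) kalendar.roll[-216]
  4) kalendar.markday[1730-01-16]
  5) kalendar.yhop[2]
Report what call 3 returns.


Answer: 1897-12-28

Derivation:
I invoke roll with -281, giving 1898-08-01.
Invoking markday with ~it, yielding 1898-08-01.
Calling roll with -216, and get 1897-12-28.
I invoke markday with 1730-01-16, giving 1730-01-16.
Calling yhop with 2: 1732-01-16.


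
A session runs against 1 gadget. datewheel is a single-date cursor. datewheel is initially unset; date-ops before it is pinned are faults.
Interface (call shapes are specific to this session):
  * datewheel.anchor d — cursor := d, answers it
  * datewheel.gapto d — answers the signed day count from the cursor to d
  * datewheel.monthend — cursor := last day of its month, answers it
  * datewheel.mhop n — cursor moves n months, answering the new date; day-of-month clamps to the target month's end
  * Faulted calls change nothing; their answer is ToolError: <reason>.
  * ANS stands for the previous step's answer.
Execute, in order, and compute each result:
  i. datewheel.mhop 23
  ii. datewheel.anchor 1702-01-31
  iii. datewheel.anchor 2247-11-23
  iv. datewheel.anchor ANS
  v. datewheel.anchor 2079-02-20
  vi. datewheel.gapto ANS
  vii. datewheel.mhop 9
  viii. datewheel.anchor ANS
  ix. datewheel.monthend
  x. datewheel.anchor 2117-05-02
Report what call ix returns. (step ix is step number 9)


I try mhop using n→23, and observe ToolError: no date set.
Using anchor using d→1702-01-31, giving 1702-01-31.
Next I call anchor using d→2247-11-23, and observe 2247-11-23.
I use anchor using d→ANS, and get 2247-11-23.
Now I run anchor using d→2079-02-20, and see 2079-02-20.
Then gapto using d→ANS, and observe 0.
Then mhop using n→9, — result: 2079-11-20.
I invoke anchor using d→ANS: 2079-11-20.
Now I run monthend, and get 2079-11-30.
I try anchor using d→2117-05-02, yielding 2117-05-02.

Answer: 2079-11-30


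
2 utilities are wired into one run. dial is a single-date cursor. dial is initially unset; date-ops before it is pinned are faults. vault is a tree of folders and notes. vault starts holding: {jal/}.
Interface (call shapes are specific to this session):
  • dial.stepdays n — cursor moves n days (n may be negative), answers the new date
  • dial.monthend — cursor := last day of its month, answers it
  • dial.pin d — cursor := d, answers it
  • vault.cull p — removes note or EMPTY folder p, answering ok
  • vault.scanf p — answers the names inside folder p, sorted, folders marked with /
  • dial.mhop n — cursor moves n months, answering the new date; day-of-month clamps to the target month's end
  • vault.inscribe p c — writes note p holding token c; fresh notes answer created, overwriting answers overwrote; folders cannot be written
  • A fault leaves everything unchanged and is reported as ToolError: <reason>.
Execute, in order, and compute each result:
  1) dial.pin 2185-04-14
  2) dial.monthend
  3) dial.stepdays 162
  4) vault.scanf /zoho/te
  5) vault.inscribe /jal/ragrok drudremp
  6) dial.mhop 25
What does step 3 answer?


Answer: 2185-10-09

Derivation:
Using pin with d→2185-04-14, giving 2185-04-14.
I use monthend(), which returns 2185-04-30.
Using stepdays with n→162, yielding 2185-10-09.
Next I call scanf with p→/zoho/te, and get ToolError: not found.
Calling inscribe with p→/jal/ragrok, c→drudremp, and get created.
I use mhop with n→25, and get 2187-11-09.


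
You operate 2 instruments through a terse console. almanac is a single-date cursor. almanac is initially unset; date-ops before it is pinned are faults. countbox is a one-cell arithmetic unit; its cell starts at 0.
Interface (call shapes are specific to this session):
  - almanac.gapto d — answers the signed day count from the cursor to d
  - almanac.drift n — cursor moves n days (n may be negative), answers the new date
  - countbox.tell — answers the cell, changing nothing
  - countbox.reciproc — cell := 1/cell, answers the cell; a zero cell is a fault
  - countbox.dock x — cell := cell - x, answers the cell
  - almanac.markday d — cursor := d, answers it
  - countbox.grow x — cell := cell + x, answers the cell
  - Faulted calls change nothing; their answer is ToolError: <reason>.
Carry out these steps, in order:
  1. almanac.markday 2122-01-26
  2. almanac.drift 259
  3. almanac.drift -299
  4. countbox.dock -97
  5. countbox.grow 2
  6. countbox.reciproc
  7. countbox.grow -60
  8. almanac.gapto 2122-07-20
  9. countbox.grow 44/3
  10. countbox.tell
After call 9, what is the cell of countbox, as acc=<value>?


Act: almanac.markday[d=2122-01-26]
Obs: 2122-01-26
Act: almanac.drift[n=259]
Obs: 2122-10-12
Act: almanac.drift[n=-299]
Obs: 2121-12-17
Act: countbox.dock[x=-97]
Obs: 97
Act: countbox.grow[x=2]
Obs: 99
Act: countbox.reciproc[]
Obs: 1/99
Act: countbox.grow[x=-60]
Obs: -5939/99
Act: almanac.gapto[d=2122-07-20]
Obs: 215
Act: countbox.grow[x=44/3]
Obs: -4487/99
Act: countbox.tell[]
Obs: -4487/99

Answer: acc=-4487/99


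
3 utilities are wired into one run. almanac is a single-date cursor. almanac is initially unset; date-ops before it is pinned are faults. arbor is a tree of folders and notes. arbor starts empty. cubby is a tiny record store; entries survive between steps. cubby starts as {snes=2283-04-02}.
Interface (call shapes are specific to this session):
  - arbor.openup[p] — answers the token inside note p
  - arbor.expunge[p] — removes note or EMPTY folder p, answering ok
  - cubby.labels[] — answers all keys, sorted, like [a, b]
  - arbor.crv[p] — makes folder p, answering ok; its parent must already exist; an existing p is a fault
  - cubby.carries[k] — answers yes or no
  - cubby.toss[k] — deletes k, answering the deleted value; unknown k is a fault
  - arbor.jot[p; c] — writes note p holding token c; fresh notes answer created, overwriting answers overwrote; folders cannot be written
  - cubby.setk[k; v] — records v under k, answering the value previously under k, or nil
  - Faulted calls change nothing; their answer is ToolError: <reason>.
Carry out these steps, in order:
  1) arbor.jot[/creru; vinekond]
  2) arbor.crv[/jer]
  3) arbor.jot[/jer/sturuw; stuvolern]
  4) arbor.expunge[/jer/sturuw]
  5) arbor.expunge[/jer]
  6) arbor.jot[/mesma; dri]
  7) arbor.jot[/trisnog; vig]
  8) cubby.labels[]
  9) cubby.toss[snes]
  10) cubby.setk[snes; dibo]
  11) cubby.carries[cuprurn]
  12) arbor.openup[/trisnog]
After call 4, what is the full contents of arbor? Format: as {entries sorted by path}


Answer: {creru=vinekond, jer/}

Derivation:
==> arbor.jot(p: /creru, c: vinekond)
<== created
==> arbor.crv(p: /jer)
<== ok
==> arbor.jot(p: /jer/sturuw, c: stuvolern)
<== created
==> arbor.expunge(p: /jer/sturuw)
<== ok
==> arbor.expunge(p: /jer)
<== ok
==> arbor.jot(p: /mesma, c: dri)
<== created
==> arbor.jot(p: /trisnog, c: vig)
<== created
==> cubby.labels()
<== [snes]
==> cubby.toss(k: snes)
<== 2283-04-02
==> cubby.setk(k: snes, v: dibo)
<== nil
==> cubby.carries(k: cuprurn)
<== no
==> arbor.openup(p: /trisnog)
<== vig


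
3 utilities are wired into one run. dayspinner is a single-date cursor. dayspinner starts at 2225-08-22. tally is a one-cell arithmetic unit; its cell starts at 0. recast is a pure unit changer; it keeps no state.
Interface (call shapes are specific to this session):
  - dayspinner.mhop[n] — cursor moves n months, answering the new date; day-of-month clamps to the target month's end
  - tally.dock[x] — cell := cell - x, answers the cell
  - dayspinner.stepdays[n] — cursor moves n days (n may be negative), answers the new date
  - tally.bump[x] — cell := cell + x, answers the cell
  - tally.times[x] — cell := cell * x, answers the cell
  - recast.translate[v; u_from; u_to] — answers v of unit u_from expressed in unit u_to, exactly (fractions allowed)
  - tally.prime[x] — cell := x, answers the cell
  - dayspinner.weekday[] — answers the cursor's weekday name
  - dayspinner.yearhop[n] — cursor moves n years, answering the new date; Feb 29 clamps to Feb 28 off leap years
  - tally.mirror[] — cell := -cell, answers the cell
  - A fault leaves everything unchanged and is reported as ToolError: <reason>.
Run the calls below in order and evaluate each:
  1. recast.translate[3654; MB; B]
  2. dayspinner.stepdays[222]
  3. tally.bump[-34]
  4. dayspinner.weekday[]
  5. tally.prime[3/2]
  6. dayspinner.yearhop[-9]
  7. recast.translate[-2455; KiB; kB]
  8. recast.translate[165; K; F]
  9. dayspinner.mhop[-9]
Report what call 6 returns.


==> translate(v='3654', u_from='MB', u_to='B')
<== 3654000000
==> stepdays(n='222')
<== 2226-04-01
==> bump(x='-34')
<== -34
==> weekday()
<== Saturday
==> prime(x='3/2')
<== 3/2
==> yearhop(n='-9')
<== 2217-04-01
==> translate(v='-2455', u_from='KiB', u_to='kB')
<== -62848/25
==> translate(v='165', u_from='K', u_to='F')
<== -16267/100
==> mhop(n='-9')
<== 2216-07-01

Answer: 2217-04-01


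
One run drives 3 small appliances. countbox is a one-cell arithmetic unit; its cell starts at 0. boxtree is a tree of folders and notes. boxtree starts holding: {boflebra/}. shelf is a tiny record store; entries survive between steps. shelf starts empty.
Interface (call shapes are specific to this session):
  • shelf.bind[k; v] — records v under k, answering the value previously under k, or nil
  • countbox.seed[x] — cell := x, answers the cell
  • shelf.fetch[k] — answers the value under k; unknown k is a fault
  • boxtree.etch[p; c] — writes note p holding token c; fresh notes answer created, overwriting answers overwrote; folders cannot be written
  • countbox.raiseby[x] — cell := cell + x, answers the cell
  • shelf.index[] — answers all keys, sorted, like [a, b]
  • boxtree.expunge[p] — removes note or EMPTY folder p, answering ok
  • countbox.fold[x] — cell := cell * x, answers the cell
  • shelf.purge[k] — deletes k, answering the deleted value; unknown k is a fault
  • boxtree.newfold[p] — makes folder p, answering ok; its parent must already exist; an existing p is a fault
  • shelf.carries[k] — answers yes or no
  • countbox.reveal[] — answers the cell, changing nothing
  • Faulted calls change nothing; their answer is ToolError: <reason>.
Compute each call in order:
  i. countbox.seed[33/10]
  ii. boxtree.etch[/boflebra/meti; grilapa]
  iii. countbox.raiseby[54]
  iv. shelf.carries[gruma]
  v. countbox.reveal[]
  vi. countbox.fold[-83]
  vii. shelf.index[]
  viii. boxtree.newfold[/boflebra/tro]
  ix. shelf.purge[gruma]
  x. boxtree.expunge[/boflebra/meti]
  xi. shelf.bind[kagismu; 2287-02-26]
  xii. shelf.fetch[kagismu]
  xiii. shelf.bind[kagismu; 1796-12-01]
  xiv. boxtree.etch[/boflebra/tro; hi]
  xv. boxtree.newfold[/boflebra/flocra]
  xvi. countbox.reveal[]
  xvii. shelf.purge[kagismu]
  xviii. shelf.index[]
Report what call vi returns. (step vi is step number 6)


Answer: -47559/10

Derivation:
Act: countbox.seed[x: 33/10]
Obs: 33/10
Act: boxtree.etch[p: /boflebra/meti; c: grilapa]
Obs: created
Act: countbox.raiseby[x: 54]
Obs: 573/10
Act: shelf.carries[k: gruma]
Obs: no
Act: countbox.reveal[]
Obs: 573/10
Act: countbox.fold[x: -83]
Obs: -47559/10
Act: shelf.index[]
Obs: []
Act: boxtree.newfold[p: /boflebra/tro]
Obs: ok
Act: shelf.purge[k: gruma]
Obs: ToolError: no such key gruma
Act: boxtree.expunge[p: /boflebra/meti]
Obs: ok
Act: shelf.bind[k: kagismu; v: 2287-02-26]
Obs: nil
Act: shelf.fetch[k: kagismu]
Obs: 2287-02-26
Act: shelf.bind[k: kagismu; v: 1796-12-01]
Obs: 2287-02-26
Act: boxtree.etch[p: /boflebra/tro; c: hi]
Obs: ToolError: is a directory
Act: boxtree.newfold[p: /boflebra/flocra]
Obs: ok
Act: countbox.reveal[]
Obs: -47559/10
Act: shelf.purge[k: kagismu]
Obs: 1796-12-01
Act: shelf.index[]
Obs: []


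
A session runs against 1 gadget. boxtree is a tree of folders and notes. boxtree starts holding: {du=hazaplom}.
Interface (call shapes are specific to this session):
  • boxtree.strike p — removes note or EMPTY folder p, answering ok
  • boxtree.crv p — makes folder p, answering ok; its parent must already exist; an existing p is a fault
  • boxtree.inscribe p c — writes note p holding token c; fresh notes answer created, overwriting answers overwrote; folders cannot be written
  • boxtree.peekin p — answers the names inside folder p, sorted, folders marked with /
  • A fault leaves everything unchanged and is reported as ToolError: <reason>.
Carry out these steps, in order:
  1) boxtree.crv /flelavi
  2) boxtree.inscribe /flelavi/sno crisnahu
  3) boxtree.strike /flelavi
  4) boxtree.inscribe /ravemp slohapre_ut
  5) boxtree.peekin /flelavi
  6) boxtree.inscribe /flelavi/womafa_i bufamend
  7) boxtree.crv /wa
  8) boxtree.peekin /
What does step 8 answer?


·→ boxtree.crv(p: /flelavi)
·← ok
·→ boxtree.inscribe(p: /flelavi/sno, c: crisnahu)
·← created
·→ boxtree.strike(p: /flelavi)
·← ToolError: not empty
·→ boxtree.inscribe(p: /ravemp, c: slohapre_ut)
·← created
·→ boxtree.peekin(p: /flelavi)
·← [sno]
·→ boxtree.inscribe(p: /flelavi/womafa_i, c: bufamend)
·← created
·→ boxtree.crv(p: /wa)
·← ok
·→ boxtree.peekin(p: /)
·← [du, flelavi/, ravemp, wa/]

Answer: [du, flelavi/, ravemp, wa/]


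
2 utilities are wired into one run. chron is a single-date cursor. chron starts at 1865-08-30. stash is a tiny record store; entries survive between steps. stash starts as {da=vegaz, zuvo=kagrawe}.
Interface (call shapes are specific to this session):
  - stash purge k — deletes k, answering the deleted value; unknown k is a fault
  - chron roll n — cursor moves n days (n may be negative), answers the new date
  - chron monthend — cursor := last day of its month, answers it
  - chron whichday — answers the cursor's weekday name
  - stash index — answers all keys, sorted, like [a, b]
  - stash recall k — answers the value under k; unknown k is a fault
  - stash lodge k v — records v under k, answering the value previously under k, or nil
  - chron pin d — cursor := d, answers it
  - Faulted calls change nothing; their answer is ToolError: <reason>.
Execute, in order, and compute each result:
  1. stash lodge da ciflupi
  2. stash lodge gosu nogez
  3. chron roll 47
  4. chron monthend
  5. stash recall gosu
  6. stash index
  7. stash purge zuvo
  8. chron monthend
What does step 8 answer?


>>> stash lodge k→da v→ciflupi
[out] vegaz
>>> stash lodge k→gosu v→nogez
[out] nil
>>> chron roll n→47
[out] 1865-10-16
>>> chron monthend
[out] 1865-10-31
>>> stash recall k→gosu
[out] nogez
>>> stash index
[out] [da, gosu, zuvo]
>>> stash purge k→zuvo
[out] kagrawe
>>> chron monthend
[out] 1865-10-31

Answer: 1865-10-31


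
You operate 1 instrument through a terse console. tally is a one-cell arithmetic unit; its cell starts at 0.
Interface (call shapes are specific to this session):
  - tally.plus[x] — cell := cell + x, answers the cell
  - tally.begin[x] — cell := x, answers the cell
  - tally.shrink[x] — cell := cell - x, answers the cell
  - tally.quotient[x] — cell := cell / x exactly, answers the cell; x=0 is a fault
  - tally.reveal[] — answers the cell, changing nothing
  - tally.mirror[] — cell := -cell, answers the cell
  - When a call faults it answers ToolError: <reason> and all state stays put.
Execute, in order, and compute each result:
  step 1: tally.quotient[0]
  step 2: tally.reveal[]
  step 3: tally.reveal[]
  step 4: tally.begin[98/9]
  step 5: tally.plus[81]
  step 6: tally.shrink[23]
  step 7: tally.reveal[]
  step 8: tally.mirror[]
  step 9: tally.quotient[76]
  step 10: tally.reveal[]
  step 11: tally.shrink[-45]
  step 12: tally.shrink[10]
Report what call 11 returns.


Answer: 7540/171

Derivation:
[in] tally.quotient x='0'
= ToolError: division by zero
[in] tally.reveal
= 0
[in] tally.reveal
= 0
[in] tally.begin x='98/9'
= 98/9
[in] tally.plus x='81'
= 827/9
[in] tally.shrink x='23'
= 620/9
[in] tally.reveal
= 620/9
[in] tally.mirror
= -620/9
[in] tally.quotient x='76'
= -155/171
[in] tally.reveal
= -155/171
[in] tally.shrink x='-45'
= 7540/171
[in] tally.shrink x='10'
= 5830/171


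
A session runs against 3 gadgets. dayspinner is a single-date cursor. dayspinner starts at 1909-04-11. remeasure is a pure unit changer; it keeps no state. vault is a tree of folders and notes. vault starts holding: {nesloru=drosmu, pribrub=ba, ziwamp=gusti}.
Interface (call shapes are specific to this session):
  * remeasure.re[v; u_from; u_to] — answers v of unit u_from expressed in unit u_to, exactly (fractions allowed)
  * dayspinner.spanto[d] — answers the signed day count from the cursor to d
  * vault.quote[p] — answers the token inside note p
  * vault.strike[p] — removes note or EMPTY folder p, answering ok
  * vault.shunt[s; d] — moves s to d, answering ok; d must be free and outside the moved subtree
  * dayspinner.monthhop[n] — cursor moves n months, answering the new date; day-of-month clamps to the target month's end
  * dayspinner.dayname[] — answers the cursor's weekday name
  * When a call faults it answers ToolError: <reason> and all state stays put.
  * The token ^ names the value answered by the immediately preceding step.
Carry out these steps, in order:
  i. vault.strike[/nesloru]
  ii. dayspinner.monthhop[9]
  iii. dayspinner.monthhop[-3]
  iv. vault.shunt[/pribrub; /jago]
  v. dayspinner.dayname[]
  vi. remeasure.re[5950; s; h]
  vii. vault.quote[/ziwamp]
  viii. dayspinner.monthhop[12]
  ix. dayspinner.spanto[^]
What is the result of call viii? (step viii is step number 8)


>> vault.strike(p: /nesloru)
<< ok
>> dayspinner.monthhop(n: 9)
<< 1910-01-11
>> dayspinner.monthhop(n: -3)
<< 1909-10-11
>> vault.shunt(s: /pribrub, d: /jago)
<< ok
>> dayspinner.dayname()
<< Monday
>> remeasure.re(v: 5950, u_from: s, u_to: h)
<< 119/72
>> vault.quote(p: /ziwamp)
<< gusti
>> dayspinner.monthhop(n: 12)
<< 1910-10-11
>> dayspinner.spanto(d: ^)
<< 0

Answer: 1910-10-11


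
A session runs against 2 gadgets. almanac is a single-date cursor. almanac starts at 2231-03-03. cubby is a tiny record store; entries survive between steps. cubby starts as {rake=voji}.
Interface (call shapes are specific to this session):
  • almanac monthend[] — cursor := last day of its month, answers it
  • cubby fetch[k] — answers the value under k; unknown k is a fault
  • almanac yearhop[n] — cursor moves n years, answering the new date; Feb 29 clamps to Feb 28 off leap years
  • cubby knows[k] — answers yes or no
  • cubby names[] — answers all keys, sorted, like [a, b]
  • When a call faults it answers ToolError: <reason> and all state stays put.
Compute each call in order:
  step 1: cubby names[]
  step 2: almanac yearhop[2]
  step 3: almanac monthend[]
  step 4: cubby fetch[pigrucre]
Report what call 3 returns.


Answer: 2233-03-31

Derivation:
Now I run cubby names(), giving [rake].
Next I call almanac yearhop using n: 2, — result: 2233-03-03.
Calling almanac monthend(), yielding 2233-03-31.
Using cubby fetch using k: pigrucre, — result: ToolError: no such key pigrucre.


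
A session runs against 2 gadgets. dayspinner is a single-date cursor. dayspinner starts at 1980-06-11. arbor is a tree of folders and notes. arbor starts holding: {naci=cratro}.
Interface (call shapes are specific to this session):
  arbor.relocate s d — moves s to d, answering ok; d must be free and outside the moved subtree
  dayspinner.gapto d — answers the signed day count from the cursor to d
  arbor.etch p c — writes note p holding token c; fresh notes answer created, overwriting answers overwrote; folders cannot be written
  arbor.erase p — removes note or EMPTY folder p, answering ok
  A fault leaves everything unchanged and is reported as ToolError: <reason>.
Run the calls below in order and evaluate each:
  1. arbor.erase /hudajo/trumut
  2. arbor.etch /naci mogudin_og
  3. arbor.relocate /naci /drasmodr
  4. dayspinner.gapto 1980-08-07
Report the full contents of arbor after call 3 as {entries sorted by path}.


Act: erase[p=/hudajo/trumut]
Obs: ToolError: not found
Act: etch[p=/naci; c=mogudin_og]
Obs: overwrote
Act: relocate[s=/naci; d=/drasmodr]
Obs: ok
Act: gapto[d=1980-08-07]
Obs: 57

Answer: {drasmodr=mogudin_og}


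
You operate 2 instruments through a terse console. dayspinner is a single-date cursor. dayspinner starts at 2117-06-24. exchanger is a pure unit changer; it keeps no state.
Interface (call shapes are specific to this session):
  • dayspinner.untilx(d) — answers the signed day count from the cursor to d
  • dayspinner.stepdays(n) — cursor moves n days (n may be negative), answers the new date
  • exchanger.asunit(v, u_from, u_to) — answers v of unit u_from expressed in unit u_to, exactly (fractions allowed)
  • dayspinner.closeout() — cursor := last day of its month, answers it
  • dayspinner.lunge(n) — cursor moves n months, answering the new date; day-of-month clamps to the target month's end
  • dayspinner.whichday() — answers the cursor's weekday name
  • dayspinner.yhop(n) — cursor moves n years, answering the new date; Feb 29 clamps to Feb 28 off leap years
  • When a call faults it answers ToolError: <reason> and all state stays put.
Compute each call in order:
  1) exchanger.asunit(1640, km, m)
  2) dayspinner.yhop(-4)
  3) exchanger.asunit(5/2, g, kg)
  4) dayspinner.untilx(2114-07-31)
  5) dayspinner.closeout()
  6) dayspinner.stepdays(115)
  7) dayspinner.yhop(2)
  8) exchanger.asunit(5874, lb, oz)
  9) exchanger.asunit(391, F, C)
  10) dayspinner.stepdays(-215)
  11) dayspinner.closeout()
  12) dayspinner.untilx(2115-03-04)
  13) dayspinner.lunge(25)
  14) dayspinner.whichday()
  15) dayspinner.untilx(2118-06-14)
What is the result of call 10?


Answer: 2115-03-22

Derivation:
Step: exchanger.asunit[1640; km; m]
Result: 1640000
Step: dayspinner.yhop[-4]
Result: 2113-06-24
Step: exchanger.asunit[5/2; g; kg]
Result: 1/400
Step: dayspinner.untilx[2114-07-31]
Result: 402
Step: dayspinner.closeout[]
Result: 2113-06-30
Step: dayspinner.stepdays[115]
Result: 2113-10-23
Step: dayspinner.yhop[2]
Result: 2115-10-23
Step: exchanger.asunit[5874; lb; oz]
Result: 93984
Step: exchanger.asunit[391; F; C]
Result: 1795/9
Step: dayspinner.stepdays[-215]
Result: 2115-03-22
Step: dayspinner.closeout[]
Result: 2115-03-31
Step: dayspinner.untilx[2115-03-04]
Result: -27
Step: dayspinner.lunge[25]
Result: 2117-04-30
Step: dayspinner.whichday[]
Result: Friday
Step: dayspinner.untilx[2118-06-14]
Result: 410


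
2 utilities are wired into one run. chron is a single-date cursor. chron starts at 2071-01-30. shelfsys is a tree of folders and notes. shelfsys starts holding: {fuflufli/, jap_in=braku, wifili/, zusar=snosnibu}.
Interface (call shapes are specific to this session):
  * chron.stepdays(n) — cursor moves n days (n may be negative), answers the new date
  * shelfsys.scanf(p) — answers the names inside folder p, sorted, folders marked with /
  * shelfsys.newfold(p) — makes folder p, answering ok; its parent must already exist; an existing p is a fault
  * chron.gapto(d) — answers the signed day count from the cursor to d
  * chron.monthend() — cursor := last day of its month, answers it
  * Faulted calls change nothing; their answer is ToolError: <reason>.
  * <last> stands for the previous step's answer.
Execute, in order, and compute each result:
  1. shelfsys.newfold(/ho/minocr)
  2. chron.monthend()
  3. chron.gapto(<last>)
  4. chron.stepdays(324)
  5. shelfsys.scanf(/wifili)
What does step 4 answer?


Answer: 2071-12-21

Derivation:
~$ newfold p: /ho/minocr
= ToolError: no parent
~$ monthend
= 2071-01-31
~$ gapto d: <last>
= 0
~$ stepdays n: 324
= 2071-12-21
~$ scanf p: /wifili
= []


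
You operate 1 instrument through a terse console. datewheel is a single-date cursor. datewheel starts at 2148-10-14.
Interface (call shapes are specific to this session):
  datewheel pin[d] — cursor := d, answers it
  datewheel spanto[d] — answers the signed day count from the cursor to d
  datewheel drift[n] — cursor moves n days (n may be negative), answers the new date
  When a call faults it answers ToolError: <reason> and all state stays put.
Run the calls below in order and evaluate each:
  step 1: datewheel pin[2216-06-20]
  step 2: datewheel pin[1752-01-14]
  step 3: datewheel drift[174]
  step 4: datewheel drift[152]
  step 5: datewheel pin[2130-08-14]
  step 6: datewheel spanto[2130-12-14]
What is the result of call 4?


Answer: 1752-12-05

Derivation:
[in] datewheel pin d='2216-06-20'
  2216-06-20
[in] datewheel pin d='1752-01-14'
  1752-01-14
[in] datewheel drift n='174'
  1752-07-06
[in] datewheel drift n='152'
  1752-12-05
[in] datewheel pin d='2130-08-14'
  2130-08-14
[in] datewheel spanto d='2130-12-14'
  122


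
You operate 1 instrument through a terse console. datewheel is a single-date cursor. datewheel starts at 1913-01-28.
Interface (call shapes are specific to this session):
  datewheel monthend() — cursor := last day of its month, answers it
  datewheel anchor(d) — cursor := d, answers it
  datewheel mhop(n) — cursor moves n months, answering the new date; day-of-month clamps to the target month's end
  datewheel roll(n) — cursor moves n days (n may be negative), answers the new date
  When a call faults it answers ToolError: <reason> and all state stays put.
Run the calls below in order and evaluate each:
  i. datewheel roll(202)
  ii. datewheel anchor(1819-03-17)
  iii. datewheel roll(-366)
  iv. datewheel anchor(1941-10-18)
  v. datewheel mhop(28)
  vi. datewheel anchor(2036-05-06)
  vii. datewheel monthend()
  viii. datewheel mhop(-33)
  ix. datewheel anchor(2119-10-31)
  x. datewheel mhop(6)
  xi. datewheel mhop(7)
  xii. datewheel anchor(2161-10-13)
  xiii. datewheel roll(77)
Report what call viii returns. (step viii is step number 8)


·→ datewheel roll(n→202)
·← 1913-08-18
·→ datewheel anchor(d→1819-03-17)
·← 1819-03-17
·→ datewheel roll(n→-366)
·← 1818-03-16
·→ datewheel anchor(d→1941-10-18)
·← 1941-10-18
·→ datewheel mhop(n→28)
·← 1944-02-18
·→ datewheel anchor(d→2036-05-06)
·← 2036-05-06
·→ datewheel monthend()
·← 2036-05-31
·→ datewheel mhop(n→-33)
·← 2033-08-31
·→ datewheel anchor(d→2119-10-31)
·← 2119-10-31
·→ datewheel mhop(n→6)
·← 2120-04-30
·→ datewheel mhop(n→7)
·← 2120-11-30
·→ datewheel anchor(d→2161-10-13)
·← 2161-10-13
·→ datewheel roll(n→77)
·← 2161-12-29

Answer: 2033-08-31


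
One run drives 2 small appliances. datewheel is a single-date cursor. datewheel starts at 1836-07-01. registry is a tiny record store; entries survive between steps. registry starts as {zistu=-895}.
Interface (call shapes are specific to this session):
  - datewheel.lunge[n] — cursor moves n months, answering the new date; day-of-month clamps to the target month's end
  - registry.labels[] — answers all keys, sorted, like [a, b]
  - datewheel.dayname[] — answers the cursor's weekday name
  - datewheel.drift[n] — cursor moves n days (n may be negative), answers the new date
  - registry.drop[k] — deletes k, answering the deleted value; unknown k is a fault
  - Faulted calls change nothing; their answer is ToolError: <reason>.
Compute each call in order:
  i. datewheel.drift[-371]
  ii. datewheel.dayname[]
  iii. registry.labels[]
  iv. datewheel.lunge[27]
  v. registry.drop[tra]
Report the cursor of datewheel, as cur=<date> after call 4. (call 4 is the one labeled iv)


→ datewheel.drift(n: -371)
← 1835-06-26
→ datewheel.dayname()
← Friday
→ registry.labels()
← [zistu]
→ datewheel.lunge(n: 27)
← 1837-09-26
→ registry.drop(k: tra)
← ToolError: no such key tra

Answer: cur=1837-09-26


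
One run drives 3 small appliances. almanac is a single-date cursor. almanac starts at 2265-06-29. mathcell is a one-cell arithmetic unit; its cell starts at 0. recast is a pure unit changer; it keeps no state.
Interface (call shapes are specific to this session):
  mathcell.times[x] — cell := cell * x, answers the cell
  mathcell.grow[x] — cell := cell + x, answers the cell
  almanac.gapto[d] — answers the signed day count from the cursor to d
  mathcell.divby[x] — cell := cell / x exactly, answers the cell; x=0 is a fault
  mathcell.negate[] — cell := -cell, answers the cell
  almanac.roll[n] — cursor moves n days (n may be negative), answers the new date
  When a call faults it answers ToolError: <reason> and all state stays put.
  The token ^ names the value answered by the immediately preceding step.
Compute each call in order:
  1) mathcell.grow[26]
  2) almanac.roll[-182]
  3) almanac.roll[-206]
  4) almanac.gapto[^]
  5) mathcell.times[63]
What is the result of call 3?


Answer: 2264-06-06

Derivation:
~$ mathcell.grow x=26
= 26
~$ almanac.roll n=-182
= 2264-12-29
~$ almanac.roll n=-206
= 2264-06-06
~$ almanac.gapto d=^
= 0
~$ mathcell.times x=63
= 1638


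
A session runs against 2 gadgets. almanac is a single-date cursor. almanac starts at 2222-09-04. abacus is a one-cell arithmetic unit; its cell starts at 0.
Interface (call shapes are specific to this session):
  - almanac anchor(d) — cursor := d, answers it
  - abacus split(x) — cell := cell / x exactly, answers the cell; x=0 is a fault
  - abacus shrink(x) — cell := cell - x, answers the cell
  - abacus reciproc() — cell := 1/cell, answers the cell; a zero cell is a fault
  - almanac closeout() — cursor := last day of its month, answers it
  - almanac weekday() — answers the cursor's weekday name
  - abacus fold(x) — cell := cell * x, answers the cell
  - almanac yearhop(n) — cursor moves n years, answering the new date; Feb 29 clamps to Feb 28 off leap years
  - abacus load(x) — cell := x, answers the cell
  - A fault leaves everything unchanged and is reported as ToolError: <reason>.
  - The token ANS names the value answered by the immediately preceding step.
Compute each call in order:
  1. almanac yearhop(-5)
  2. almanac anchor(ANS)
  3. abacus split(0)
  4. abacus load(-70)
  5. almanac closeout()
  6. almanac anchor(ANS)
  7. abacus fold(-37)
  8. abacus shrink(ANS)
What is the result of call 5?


Now I run almanac yearhop with -5, and observe 2217-09-04.
Now I run almanac anchor with ANS, and observe 2217-09-04.
Then abacus split with 0, which returns ToolError: division by zero.
I call abacus load with -70, giving -70.
Invoking almanac closeout(): 2217-09-30.
Invoking almanac anchor with ANS, which returns 2217-09-30.
I invoke abacus fold with -37, — result: 2590.
I call abacus shrink with ANS, and get 0.

Answer: 2217-09-30


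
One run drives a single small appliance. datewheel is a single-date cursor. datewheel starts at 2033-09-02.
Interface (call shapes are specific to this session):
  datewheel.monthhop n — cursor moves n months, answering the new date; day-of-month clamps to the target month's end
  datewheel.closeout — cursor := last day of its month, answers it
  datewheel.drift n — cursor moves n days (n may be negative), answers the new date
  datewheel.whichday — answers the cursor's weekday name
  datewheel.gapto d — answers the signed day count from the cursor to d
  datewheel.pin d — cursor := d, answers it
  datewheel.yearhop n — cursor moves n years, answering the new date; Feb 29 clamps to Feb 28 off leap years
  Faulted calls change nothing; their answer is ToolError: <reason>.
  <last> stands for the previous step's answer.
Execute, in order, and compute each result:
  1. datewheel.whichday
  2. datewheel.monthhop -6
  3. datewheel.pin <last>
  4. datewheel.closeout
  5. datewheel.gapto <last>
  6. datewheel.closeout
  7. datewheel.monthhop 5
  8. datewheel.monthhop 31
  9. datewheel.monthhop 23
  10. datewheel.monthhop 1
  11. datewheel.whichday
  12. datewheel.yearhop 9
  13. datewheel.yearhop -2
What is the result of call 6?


Answer: 2033-03-31

Derivation:
-- datewheel.whichday() -> Friday
-- datewheel.monthhop(n=-6) -> 2033-03-02
-- datewheel.pin(d=<last>) -> 2033-03-02
-- datewheel.closeout() -> 2033-03-31
-- datewheel.gapto(d=<last>) -> 0
-- datewheel.closeout() -> 2033-03-31
-- datewheel.monthhop(n=5) -> 2033-08-31
-- datewheel.monthhop(n=31) -> 2036-03-31
-- datewheel.monthhop(n=23) -> 2038-02-28
-- datewheel.monthhop(n=1) -> 2038-03-28
-- datewheel.whichday() -> Sunday
-- datewheel.yearhop(n=9) -> 2047-03-28
-- datewheel.yearhop(n=-2) -> 2045-03-28


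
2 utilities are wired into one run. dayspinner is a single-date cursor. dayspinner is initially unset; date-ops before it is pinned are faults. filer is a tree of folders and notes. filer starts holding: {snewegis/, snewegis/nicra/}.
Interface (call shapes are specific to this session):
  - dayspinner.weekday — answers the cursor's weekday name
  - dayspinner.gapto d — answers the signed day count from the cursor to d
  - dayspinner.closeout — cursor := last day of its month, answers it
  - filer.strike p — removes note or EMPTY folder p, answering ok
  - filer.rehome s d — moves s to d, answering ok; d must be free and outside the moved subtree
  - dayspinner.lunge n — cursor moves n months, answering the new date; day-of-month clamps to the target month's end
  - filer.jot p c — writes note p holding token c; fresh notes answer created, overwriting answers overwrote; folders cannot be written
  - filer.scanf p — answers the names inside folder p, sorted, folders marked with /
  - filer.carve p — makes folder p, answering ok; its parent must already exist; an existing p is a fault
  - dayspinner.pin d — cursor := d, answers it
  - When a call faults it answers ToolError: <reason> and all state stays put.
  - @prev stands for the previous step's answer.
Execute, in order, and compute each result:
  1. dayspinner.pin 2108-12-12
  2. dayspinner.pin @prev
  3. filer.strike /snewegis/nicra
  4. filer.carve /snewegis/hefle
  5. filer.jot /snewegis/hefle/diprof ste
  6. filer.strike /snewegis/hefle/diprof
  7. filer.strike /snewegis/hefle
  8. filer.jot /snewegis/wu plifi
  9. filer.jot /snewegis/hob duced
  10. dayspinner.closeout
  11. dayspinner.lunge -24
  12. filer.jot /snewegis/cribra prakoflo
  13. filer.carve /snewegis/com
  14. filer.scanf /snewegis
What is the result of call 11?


# 1. dayspinner.pin(d='2108-12-12') => 2108-12-12
# 2. dayspinner.pin(d='@prev') => 2108-12-12
# 3. filer.strike(p='/snewegis/nicra') => ok
# 4. filer.carve(p='/snewegis/hefle') => ok
# 5. filer.jot(p='/snewegis/hefle/diprof', c='ste') => created
# 6. filer.strike(p='/snewegis/hefle/diprof') => ok
# 7. filer.strike(p='/snewegis/hefle') => ok
# 8. filer.jot(p='/snewegis/wu', c='plifi') => created
# 9. filer.jot(p='/snewegis/hob', c='duced') => created
# 10. dayspinner.closeout() => 2108-12-31
# 11. dayspinner.lunge(n='-24') => 2106-12-31
# 12. filer.jot(p='/snewegis/cribra', c='prakoflo') => created
# 13. filer.carve(p='/snewegis/com') => ok
# 14. filer.scanf(p='/snewegis') => [com/, cribra, hob, wu]

Answer: 2106-12-31
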